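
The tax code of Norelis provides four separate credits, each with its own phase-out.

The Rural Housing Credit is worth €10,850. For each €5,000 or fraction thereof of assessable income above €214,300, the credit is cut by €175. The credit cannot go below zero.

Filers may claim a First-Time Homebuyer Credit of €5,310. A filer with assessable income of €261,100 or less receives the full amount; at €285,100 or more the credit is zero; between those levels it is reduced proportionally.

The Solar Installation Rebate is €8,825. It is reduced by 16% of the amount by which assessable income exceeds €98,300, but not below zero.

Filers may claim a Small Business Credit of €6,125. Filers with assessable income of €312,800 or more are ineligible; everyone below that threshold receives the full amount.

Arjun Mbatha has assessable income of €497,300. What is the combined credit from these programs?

€875

Rural Housing Credit: income exceeds €214,300 by €283,000, which is 57 full-or-partial €5,000 increments; reduction = 57 × €175 = €9,975, leaving €875.
First-Time Homebuyer Credit: €497,300 is at or above €285,100, so the credit is €0.
Solar Installation Rebate: 16% of the €399,000 excess over €98,300 is €63,840 ≥ base, so the credit is €0.
Small Business Credit: €497,300 meets or exceeds the €312,800 cutoff, so the credit is €0.
Total: €875 + €0 + €0 + €0 = €875.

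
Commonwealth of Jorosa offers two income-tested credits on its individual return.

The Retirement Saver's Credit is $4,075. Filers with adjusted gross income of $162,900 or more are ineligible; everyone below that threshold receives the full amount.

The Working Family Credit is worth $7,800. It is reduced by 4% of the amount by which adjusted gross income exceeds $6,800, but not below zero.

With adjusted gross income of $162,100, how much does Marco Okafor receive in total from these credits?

$5,663

Retirement Saver's Credit: $162,100 is below the $162,900 cutoff, so the full $4,075 applies.
Working Family Credit: 4% of the $155,300 excess over $6,800 is $6,212; credit = $7,800 − $6,212 = $1,588.
Total: $4,075 + $1,588 = $5,663.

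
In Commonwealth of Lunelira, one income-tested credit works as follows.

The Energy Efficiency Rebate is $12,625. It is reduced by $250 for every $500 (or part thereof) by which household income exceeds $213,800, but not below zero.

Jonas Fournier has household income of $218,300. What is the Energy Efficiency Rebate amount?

Energy Efficiency Rebate: income exceeds $213,800 by $4,500, which is 9 full-or-partial $500 increments; reduction = 9 × $250 = $2,250, leaving $10,375.

$10,375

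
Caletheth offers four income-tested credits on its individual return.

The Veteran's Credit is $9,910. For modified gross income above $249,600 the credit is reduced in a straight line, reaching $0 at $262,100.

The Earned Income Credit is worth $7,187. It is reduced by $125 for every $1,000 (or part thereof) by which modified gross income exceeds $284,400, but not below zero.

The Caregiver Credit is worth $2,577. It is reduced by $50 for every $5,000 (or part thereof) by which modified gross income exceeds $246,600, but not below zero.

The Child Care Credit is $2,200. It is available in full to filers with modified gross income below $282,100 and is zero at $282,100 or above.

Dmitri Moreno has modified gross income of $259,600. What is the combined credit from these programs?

Veteran's Credit: $259,600 is $10,000 into a $12,500 phase-out range, leaving 2,500/12,500 of the credit: $9,910 × 2,500/12,500 = $1,982.
Earned Income Credit: $259,600 is at or below the $284,400 threshold, so the full $7,187 applies.
Caregiver Credit: income exceeds $246,600 by $13,000, which is 3 full-or-partial $5,000 increments; reduction = 3 × $50 = $150, leaving $2,427.
Child Care Credit: $259,600 is below the $282,100 cutoff, so the full $2,200 applies.
Total: $1,982 + $7,187 + $2,427 + $2,200 = $13,796.

$13,796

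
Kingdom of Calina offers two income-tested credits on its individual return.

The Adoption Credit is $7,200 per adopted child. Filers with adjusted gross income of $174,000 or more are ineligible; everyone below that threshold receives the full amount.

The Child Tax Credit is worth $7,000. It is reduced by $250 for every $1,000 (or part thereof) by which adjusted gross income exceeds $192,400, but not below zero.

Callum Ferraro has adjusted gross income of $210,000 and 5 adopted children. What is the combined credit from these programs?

Adoption Credit: base = 5 × $7,200 = $36,000. $210,000 meets or exceeds the $174,000 cutoff, so the credit is $0.
Child Tax Credit: income exceeds $192,400 by $17,600, which is 18 full-or-partial $1,000 increments; reduction = 18 × $250 = $4,500, leaving $2,500.
Total: $0 + $2,500 = $2,500.

$2,500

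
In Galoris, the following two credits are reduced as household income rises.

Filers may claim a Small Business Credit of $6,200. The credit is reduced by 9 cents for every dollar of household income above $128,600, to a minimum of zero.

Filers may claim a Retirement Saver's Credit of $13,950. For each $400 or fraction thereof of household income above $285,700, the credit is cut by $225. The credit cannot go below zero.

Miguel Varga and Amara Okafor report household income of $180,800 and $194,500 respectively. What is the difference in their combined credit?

$1,233

Miguel ($180,800): Small Business Credit: 9% of the $52,200 excess over $128,600 is $4,698; credit = $6,200 − $4,698 = $1,502. Retirement Saver's Credit: $180,800 is at or below the $285,700 threshold, so the full $13,950 applies. total $1,502 + $13,950 = $15,452
Amara ($194,500): Small Business Credit: 9% of the $65,900 excess over $128,600 is $5,931; credit = $6,200 − $5,931 = $269. Retirement Saver's Credit: $194,500 is at or below the $285,700 threshold, so the full $13,950 applies. total $269 + $13,950 = $14,219
Difference: |$15,452 − $14,219| = $1,233.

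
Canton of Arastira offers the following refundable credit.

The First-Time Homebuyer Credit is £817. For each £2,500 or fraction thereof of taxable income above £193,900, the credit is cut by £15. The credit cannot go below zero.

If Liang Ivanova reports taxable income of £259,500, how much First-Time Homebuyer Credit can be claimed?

£412

First-Time Homebuyer Credit: income exceeds £193,900 by £65,600, which is 27 full-or-partial £2,500 increments; reduction = 27 × £15 = £405, leaving £412.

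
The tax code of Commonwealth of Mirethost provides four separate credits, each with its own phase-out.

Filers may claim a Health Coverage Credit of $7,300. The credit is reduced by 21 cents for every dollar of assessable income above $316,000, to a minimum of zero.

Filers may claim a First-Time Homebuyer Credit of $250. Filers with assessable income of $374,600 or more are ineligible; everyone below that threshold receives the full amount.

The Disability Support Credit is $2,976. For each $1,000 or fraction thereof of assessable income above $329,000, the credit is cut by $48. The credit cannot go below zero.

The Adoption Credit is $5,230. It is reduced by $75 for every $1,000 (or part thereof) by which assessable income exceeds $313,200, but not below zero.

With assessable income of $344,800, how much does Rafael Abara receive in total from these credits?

Health Coverage Credit: 21% of the $28,800 excess over $316,000 is $6,048; credit = $7,300 − $6,048 = $1,252.
First-Time Homebuyer Credit: $344,800 is below the $374,600 cutoff, so the full $250 applies.
Disability Support Credit: income exceeds $329,000 by $15,800, which is 16 full-or-partial $1,000 increments; reduction = 16 × $48 = $768, leaving $2,208.
Adoption Credit: income exceeds $313,200 by $31,600, which is 32 full-or-partial $1,000 increments; reduction = 32 × $75 = $2,400, leaving $2,830.
Total: $1,252 + $250 + $2,208 + $2,830 = $6,540.

$6,540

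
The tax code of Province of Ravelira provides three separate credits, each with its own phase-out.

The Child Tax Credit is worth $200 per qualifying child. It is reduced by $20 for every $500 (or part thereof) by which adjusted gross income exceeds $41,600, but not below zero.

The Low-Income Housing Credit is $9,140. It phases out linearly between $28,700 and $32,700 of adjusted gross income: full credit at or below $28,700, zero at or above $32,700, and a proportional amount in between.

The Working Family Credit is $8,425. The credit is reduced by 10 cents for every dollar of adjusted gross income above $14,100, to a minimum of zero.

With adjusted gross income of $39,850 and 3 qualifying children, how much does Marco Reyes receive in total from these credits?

Child Tax Credit: base = 3 × $200 = $600. $39,850 is at or below the $41,600 threshold, so the full $600 applies.
Low-Income Housing Credit: $39,850 is at or above $32,700, so the credit is $0.
Working Family Credit: 10% of the $25,750 excess over $14,100 is $2,575; credit = $8,425 − $2,575 = $5,850.
Total: $600 + $0 + $5,850 = $6,450.

$6,450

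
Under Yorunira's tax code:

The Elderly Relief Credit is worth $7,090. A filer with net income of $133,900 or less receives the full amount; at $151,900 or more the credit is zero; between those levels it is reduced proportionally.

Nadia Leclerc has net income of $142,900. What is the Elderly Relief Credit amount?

$3,545

Elderly Relief Credit: $142,900 is $9,000 into a $18,000 phase-out range, leaving 9,000/18,000 of the credit: $7,090 × 9,000/18,000 = $3,545.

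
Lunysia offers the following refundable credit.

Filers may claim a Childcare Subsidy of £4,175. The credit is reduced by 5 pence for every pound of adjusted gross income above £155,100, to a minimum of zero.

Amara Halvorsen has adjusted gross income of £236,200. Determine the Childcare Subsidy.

Childcare Subsidy: 5% of the £81,100 excess over £155,100 is £4,055; credit = £4,175 − £4,055 = £120.

£120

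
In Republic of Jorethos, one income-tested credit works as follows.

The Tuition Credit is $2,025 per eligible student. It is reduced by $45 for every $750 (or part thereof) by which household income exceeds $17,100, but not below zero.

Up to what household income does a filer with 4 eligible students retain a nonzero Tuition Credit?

$151,350

Full credit = 4 × $2,025 = $8,100.
After 179 increments the reduction is 179 × $45 = $8,055, leaving $45; one more increment wipes it out. Increment 179 ends at excess 179 × $750 = $134,250, so the highest qualifying income is $17,100 + $134,250 = $151,350.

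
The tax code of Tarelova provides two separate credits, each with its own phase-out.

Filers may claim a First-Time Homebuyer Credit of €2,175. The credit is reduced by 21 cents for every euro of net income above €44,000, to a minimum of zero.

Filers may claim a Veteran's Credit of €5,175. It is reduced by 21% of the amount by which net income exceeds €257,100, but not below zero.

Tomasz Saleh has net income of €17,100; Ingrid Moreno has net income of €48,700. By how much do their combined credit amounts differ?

€987

Tomasz (€17,100): First-Time Homebuyer Credit: €17,100 is at or below the €44,000 threshold, so the full €2,175 applies. Veteran's Credit: €17,100 is at or below the €257,100 threshold, so the full €5,175 applies. total €2,175 + €5,175 = €7,350
Ingrid (€48,700): First-Time Homebuyer Credit: 21% of the €4,700 excess over €44,000 is €987; credit = €2,175 − €987 = €1,188. Veteran's Credit: €48,700 is at or below the €257,100 threshold, so the full €5,175 applies. total €1,188 + €5,175 = €6,363
Difference: |€7,350 − €6,363| = €987.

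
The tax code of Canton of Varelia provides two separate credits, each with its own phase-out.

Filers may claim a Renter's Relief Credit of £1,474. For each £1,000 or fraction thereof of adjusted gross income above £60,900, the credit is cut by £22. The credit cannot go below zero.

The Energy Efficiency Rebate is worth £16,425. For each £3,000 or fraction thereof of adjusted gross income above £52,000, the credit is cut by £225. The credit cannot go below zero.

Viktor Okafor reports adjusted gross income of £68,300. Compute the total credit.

Renter's Relief Credit: income exceeds £60,900 by £7,400, which is 8 full-or-partial £1,000 increments; reduction = 8 × £22 = £176, leaving £1,298.
Energy Efficiency Rebate: income exceeds £52,000 by £16,300, which is 6 full-or-partial £3,000 increments; reduction = 6 × £225 = £1,350, leaving £15,075.
Total: £1,298 + £15,075 = £16,373.

£16,373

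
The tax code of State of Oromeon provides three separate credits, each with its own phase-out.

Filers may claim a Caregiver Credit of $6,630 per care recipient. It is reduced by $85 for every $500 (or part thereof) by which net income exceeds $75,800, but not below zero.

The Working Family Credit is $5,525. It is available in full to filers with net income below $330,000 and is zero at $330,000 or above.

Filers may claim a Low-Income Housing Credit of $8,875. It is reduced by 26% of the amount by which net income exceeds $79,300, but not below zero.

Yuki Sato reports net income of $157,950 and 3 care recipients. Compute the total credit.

$11,390

Caregiver Credit: base = 3 × $6,630 = $19,890. income exceeds $75,800 by $82,150, which is 165 full-or-partial $500 increments; reduction = 165 × $85 = $14,025, leaving $5,865.
Working Family Credit: $157,950 is below the $330,000 cutoff, so the full $5,525 applies.
Low-Income Housing Credit: 26% of the $78,650 excess over $79,300 is $20,449 ≥ base, so the credit is $0.
Total: $5,865 + $5,525 + $0 = $11,390.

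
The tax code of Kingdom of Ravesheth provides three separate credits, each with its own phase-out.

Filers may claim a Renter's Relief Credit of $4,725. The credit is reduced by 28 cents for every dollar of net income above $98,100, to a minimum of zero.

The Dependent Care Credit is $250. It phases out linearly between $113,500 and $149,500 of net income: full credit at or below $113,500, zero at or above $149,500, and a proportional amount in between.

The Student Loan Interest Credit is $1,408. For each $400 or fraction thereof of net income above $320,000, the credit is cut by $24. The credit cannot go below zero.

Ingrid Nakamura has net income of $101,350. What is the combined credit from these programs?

Renter's Relief Credit: 28% of the $3,250 excess over $98,100 is $910; credit = $4,725 − $910 = $3,815.
Dependent Care Credit: $101,350 is at or below the $113,500 threshold, so the full $250 applies.
Student Loan Interest Credit: $101,350 is at or below the $320,000 threshold, so the full $1,408 applies.
Total: $3,815 + $250 + $1,408 = $5,473.

$5,473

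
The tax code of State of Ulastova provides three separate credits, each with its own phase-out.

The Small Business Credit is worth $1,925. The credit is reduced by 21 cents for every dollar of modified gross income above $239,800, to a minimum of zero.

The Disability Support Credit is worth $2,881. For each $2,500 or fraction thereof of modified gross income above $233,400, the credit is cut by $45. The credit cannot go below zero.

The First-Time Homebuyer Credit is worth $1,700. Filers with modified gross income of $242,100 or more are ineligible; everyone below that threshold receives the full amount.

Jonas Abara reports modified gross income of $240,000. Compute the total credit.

Small Business Credit: 21% of the $200 excess over $239,800 is $42; credit = $1,925 − $42 = $1,883.
Disability Support Credit: income exceeds $233,400 by $6,600, which is 3 full-or-partial $2,500 increments; reduction = 3 × $45 = $135, leaving $2,746.
First-Time Homebuyer Credit: $240,000 is below the $242,100 cutoff, so the full $1,700 applies.
Total: $1,883 + $2,746 + $1,700 = $6,329.

$6,329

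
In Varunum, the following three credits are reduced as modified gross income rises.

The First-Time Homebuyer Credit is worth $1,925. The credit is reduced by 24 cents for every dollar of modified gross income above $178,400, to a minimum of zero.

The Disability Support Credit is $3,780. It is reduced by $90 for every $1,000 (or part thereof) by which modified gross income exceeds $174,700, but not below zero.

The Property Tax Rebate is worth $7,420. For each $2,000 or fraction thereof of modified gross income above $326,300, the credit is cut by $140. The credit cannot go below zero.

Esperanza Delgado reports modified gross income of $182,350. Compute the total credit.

$11,457

First-Time Homebuyer Credit: 24% of the $3,950 excess over $178,400 is $948; credit = $1,925 − $948 = $977.
Disability Support Credit: income exceeds $174,700 by $7,650, which is 8 full-or-partial $1,000 increments; reduction = 8 × $90 = $720, leaving $3,060.
Property Tax Rebate: $182,350 is at or below the $326,300 threshold, so the full $7,420 applies.
Total: $977 + $3,060 + $7,420 = $11,457.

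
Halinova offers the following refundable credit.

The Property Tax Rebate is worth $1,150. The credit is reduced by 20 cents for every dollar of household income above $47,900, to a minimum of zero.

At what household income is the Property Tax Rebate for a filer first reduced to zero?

The credit falls by 20% of each dollar above $47,900, so it reaches zero when the excess is $1,150 / 20% = $5,750: income = $47,900 + $5,750 = $53,650.

$53,650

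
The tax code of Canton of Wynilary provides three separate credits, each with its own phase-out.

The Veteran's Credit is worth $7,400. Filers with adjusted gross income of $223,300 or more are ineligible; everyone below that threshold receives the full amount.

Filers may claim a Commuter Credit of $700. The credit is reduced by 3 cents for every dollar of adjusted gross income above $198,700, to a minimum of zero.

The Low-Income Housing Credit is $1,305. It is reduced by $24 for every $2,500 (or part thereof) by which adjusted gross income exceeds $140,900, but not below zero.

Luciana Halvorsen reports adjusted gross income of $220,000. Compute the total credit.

$7,998

Veteran's Credit: $220,000 is below the $223,300 cutoff, so the full $7,400 applies.
Commuter Credit: 3% of the $21,300 excess over $198,700 is $639; credit = $700 − $639 = $61.
Low-Income Housing Credit: income exceeds $140,900 by $79,100, which is 32 full-or-partial $2,500 increments; reduction = 32 × $24 = $768, leaving $537.
Total: $7,400 + $61 + $537 = $7,998.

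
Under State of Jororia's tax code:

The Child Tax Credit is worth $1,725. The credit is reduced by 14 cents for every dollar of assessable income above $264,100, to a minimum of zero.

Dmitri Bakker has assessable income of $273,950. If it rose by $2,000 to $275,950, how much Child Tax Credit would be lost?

At $273,950 — 14% of the $9,850 excess over $264,100 is $1,379; credit = $1,725 − $1,379 = $346.
At $275,950 — 14% of the $11,850 excess over $264,100 is $1,659; credit = $1,725 − $1,659 = $66.
Lost: $346 − $66 = $280.

$280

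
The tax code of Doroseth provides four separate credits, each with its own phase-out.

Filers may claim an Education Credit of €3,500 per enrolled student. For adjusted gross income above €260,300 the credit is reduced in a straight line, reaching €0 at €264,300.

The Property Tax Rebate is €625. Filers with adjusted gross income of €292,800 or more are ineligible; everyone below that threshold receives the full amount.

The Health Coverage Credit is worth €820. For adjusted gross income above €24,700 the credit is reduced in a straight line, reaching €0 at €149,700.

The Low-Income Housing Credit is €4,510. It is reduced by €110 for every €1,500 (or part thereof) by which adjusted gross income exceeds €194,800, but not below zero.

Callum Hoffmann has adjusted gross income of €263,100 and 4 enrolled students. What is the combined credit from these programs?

Education Credit: base = 4 × €3,500 = €14,000. €263,100 is €2,800 into a €4,000 phase-out range, leaving 1,200/4,000 of the credit: €14,000 × 1,200/4,000 = €4,200.
Property Tax Rebate: €263,100 is below the €292,800 cutoff, so the full €625 applies.
Health Coverage Credit: €263,100 is at or above €149,700, so the credit is €0.
Low-Income Housing Credit: income exceeds €194,800 by €68,300 → 46 increments × €110 = €5,060 ≥ base, so the credit is €0.
Total: €4,200 + €625 + €0 + €0 = €4,825.

€4,825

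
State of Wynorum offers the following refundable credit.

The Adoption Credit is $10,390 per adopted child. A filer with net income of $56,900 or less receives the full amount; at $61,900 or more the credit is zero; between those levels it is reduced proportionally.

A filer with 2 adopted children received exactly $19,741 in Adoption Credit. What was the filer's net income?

$57,150

Full credit = 2 × $10,390 = $20,780.
$19,741 is 19,741/20,780 of the full $20,780, so 1,039/20,780 of the $5,000 range has been used: income = $56,900 + $5,000 × 1,039/20,780 = $57,150.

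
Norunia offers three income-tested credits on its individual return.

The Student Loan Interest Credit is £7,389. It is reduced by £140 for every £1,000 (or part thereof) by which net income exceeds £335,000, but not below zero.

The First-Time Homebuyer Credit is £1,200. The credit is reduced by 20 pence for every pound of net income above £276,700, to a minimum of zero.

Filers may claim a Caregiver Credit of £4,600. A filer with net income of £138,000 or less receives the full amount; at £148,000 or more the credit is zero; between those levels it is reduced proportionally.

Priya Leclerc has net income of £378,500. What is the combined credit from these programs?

£1,229

Student Loan Interest Credit: income exceeds £335,000 by £43,500, which is 44 full-or-partial £1,000 increments; reduction = 44 × £140 = £6,160, leaving £1,229.
First-Time Homebuyer Credit: 20% of the £101,800 excess over £276,700 is £20,360 ≥ base, so the credit is £0.
Caregiver Credit: £378,500 is at or above £148,000, so the credit is £0.
Total: £1,229 + £0 + £0 = £1,229.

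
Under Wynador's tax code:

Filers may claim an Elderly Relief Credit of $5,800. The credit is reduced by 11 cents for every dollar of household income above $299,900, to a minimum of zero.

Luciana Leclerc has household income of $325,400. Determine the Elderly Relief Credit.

$2,995

Elderly Relief Credit: 11% of the $25,500 excess over $299,900 is $2,805; credit = $5,800 − $2,805 = $2,995.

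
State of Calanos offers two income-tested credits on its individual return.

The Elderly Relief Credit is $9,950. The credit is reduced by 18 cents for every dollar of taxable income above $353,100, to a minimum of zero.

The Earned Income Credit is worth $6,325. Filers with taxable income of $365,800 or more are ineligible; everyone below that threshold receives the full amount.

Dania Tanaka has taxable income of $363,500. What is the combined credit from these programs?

$14,403

Elderly Relief Credit: 18% of the $10,400 excess over $353,100 is $1,872; credit = $9,950 − $1,872 = $8,078.
Earned Income Credit: $363,500 is below the $365,800 cutoff, so the full $6,325 applies.
Total: $8,078 + $6,325 = $14,403.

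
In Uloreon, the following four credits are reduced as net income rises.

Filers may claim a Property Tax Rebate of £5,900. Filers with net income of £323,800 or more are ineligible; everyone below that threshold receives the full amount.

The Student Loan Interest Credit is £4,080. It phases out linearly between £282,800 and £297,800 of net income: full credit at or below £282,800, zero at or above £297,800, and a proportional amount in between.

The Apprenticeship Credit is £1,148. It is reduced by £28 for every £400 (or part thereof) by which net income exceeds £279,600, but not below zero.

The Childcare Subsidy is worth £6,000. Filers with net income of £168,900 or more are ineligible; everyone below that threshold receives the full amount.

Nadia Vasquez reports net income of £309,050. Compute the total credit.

£5,900

Property Tax Rebate: £309,050 is below the £323,800 cutoff, so the full £5,900 applies.
Student Loan Interest Credit: £309,050 is at or above £297,800, so the credit is £0.
Apprenticeship Credit: income exceeds £279,600 by £29,450 → 74 increments × £28 = £2,072 ≥ base, so the credit is £0.
Childcare Subsidy: £309,050 meets or exceeds the £168,900 cutoff, so the credit is £0.
Total: £5,900 + £0 + £0 + £0 = £5,900.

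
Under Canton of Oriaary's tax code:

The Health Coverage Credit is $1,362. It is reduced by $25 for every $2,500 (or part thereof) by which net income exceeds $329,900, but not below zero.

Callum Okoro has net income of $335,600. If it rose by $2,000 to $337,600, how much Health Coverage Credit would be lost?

$25

At $335,600 — income exceeds $329,900 by $5,700, which is 3 full-or-partial $2,500 increments; reduction = 3 × $25 = $75, leaving $1,287.
At $337,600 — income exceeds $329,900 by $7,700, which is 4 full-or-partial $2,500 increments; reduction = 4 × $25 = $100, leaving $1,262.
Lost: $1,287 − $1,262 = $25.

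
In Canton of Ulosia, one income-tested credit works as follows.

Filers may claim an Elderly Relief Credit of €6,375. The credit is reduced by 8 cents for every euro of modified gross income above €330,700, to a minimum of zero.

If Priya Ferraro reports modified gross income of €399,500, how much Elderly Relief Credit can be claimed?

€871

Elderly Relief Credit: 8% of the €68,800 excess over €330,700 is €5,504; credit = €6,375 − €5,504 = €871.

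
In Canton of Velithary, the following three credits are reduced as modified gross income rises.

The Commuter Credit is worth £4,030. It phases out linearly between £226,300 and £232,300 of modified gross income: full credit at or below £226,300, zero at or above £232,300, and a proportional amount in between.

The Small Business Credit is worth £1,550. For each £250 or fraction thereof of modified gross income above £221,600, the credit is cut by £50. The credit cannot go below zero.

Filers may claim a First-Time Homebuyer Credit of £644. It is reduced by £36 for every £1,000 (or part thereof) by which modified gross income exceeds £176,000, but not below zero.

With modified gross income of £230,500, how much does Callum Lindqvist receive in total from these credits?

£1,209

Commuter Credit: £230,500 is £4,200 into a £6,000 phase-out range, leaving 1,800/6,000 of the credit: £4,030 × 1,800/6,000 = £1,209.
Small Business Credit: income exceeds £221,600 by £8,900 → 36 increments × £50 = £1,800 ≥ base, so the credit is £0.
First-Time Homebuyer Credit: income exceeds £176,000 by £54,500 → 55 increments × £36 = £1,980 ≥ base, so the credit is £0.
Total: £1,209 + £0 + £0 = £1,209.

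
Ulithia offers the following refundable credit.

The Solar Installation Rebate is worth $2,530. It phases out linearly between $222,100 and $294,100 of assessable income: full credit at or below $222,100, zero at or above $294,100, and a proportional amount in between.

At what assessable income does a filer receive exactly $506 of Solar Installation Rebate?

$506 is 506/2,530 of the full $2,530, so 2,024/2,530 of the $72,000 range has been used: income = $222,100 + $72,000 × 2,024/2,530 = $279,700.

$279,700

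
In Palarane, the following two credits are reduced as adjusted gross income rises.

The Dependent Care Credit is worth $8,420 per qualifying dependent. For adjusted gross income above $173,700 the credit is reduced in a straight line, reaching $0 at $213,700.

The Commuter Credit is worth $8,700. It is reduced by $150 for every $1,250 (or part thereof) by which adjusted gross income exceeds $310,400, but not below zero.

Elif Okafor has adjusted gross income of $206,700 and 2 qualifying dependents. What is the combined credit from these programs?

Dependent Care Credit: base = 2 × $8,420 = $16,840. $206,700 is $33,000 into a $40,000 phase-out range, leaving 7,000/40,000 of the credit: $16,840 × 7,000/40,000 = $2,947.
Commuter Credit: $206,700 is at or below the $310,400 threshold, so the full $8,700 applies.
Total: $2,947 + $8,700 = $11,647.

$11,647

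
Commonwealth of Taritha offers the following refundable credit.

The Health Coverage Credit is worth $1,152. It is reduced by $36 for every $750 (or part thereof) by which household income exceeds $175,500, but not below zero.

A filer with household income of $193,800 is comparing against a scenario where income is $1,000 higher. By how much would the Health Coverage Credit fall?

At $193,800 — income exceeds $175,500 by $18,300, which is 25 full-or-partial $750 increments; reduction = 25 × $36 = $900, leaving $252.
At $194,800 — income exceeds $175,500 by $19,300, which is 26 full-or-partial $750 increments; reduction = 26 × $36 = $936, leaving $216.
Lost: $252 − $216 = $36.

$36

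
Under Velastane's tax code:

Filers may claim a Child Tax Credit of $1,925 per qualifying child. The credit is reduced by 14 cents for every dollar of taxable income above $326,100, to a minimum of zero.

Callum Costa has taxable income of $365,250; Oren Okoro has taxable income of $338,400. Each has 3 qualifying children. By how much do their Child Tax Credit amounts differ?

Callum ($365,250): Child Tax Credit: base = 3 × $1,925 = $5,775. 14% of the $39,150 excess over $326,100 is $5,481; credit = $5,775 − $5,481 = $294.
Oren ($338,400): Child Tax Credit: base = 3 × $1,925 = $5,775. 14% of the $12,300 excess over $326,100 is $1,722; credit = $5,775 − $1,722 = $4,053.
Difference: |$294 − $4,053| = $3,759.

$3,759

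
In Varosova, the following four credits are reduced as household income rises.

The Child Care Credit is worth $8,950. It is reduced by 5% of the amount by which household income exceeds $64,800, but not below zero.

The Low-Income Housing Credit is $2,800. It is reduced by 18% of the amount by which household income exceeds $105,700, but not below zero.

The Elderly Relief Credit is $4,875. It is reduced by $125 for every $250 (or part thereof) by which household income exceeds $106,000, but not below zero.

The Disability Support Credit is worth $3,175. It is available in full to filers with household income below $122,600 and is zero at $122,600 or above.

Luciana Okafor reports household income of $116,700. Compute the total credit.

Child Care Credit: 5% of the $51,900 excess over $64,800 is $2,595; credit = $8,950 − $2,595 = $6,355.
Low-Income Housing Credit: 18% of the $11,000 excess over $105,700 is $1,980; credit = $2,800 − $1,980 = $820.
Elderly Relief Credit: income exceeds $106,000 by $10,700 → 43 increments × $125 = $5,375 ≥ base, so the credit is $0.
Disability Support Credit: $116,700 is below the $122,600 cutoff, so the full $3,175 applies.
Total: $6,355 + $820 + $0 + $3,175 = $10,350.

$10,350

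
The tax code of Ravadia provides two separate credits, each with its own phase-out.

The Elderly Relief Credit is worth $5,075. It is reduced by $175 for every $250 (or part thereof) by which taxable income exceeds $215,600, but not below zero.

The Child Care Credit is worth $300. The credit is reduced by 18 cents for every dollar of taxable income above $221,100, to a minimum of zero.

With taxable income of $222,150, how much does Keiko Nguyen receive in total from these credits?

Elderly Relief Credit: income exceeds $215,600 by $6,550, which is 27 full-or-partial $250 increments; reduction = 27 × $175 = $4,725, leaving $350.
Child Care Credit: 18% of the $1,050 excess over $221,100 is $189; credit = $300 − $189 = $111.
Total: $350 + $111 = $461.

$461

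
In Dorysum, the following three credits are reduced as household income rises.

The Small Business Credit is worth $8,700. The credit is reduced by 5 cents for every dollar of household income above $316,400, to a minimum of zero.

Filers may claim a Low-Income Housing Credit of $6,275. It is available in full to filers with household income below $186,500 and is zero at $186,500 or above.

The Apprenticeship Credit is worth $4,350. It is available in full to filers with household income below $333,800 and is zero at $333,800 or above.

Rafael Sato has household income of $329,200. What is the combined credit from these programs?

Small Business Credit: 5% of the $12,800 excess over $316,400 is $640; credit = $8,700 − $640 = $8,060.
Low-Income Housing Credit: $329,200 meets or exceeds the $186,500 cutoff, so the credit is $0.
Apprenticeship Credit: $329,200 is below the $333,800 cutoff, so the full $4,350 applies.
Total: $8,060 + $0 + $4,350 = $12,410.

$12,410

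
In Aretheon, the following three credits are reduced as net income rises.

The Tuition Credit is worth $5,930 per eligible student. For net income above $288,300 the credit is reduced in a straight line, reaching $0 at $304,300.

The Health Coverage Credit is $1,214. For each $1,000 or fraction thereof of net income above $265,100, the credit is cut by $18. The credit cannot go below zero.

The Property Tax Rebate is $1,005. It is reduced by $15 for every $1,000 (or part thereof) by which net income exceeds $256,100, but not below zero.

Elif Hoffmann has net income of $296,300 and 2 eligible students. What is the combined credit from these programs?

$6,958

Tuition Credit: base = 2 × $5,930 = $11,860. $296,300 is $8,000 into a $16,000 phase-out range, leaving 8,000/16,000 of the credit: $11,860 × 8,000/16,000 = $5,930.
Health Coverage Credit: income exceeds $265,100 by $31,200, which is 32 full-or-partial $1,000 increments; reduction = 32 × $18 = $576, leaving $638.
Property Tax Rebate: income exceeds $256,100 by $40,200, which is 41 full-or-partial $1,000 increments; reduction = 41 × $15 = $615, leaving $390.
Total: $5,930 + $638 + $390 = $6,958.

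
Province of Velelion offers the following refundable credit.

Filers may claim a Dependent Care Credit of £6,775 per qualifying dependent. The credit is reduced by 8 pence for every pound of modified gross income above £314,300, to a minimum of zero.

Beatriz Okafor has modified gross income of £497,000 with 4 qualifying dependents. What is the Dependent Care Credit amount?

Dependent Care Credit: base = 4 × £6,775 = £27,100. 8% of the £182,700 excess over £314,300 is £14,616; credit = £27,100 − £14,616 = £12,484.

£12,484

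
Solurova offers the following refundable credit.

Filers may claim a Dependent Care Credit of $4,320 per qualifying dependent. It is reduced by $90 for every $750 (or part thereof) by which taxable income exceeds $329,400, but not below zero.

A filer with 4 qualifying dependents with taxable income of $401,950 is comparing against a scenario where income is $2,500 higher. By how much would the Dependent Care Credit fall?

$360

At $401,950 — base = 4 × $4,320 = $17,280. income exceeds $329,400 by $72,550, which is 97 full-or-partial $750 increments; reduction = 97 × $90 = $8,730, leaving $8,550.
At $404,450 — base = 4 × $4,320 = $17,280. income exceeds $329,400 by $75,050, which is 101 full-or-partial $750 increments; reduction = 101 × $90 = $9,090, leaving $8,190.
Lost: $8,550 − $8,190 = $360.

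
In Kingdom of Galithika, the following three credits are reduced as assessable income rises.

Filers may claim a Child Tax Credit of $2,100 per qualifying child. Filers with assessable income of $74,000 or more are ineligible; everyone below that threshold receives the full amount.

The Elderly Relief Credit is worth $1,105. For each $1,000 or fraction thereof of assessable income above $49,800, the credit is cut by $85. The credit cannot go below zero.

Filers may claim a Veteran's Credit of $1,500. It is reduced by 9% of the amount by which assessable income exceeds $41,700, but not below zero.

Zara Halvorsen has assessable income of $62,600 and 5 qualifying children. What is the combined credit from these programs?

Child Tax Credit: base = 5 × $2,100 = $10,500. $62,600 is below the $74,000 cutoff, so the full $10,500 applies.
Elderly Relief Credit: income exceeds $49,800 by $12,800 → 13 increments × $85 = $1,105 ≥ base, so the credit is $0.
Veteran's Credit: 9% of the $20,900 excess over $41,700 is $1,881 ≥ base, so the credit is $0.
Total: $10,500 + $0 + $0 = $10,500.

$10,500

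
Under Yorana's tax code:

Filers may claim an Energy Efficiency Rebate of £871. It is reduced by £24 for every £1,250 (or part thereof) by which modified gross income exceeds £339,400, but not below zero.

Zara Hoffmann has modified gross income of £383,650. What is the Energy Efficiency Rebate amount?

Energy Efficiency Rebate: income exceeds £339,400 by £44,250, which is 36 full-or-partial £1,250 increments; reduction = 36 × £24 = £864, leaving £7.

£7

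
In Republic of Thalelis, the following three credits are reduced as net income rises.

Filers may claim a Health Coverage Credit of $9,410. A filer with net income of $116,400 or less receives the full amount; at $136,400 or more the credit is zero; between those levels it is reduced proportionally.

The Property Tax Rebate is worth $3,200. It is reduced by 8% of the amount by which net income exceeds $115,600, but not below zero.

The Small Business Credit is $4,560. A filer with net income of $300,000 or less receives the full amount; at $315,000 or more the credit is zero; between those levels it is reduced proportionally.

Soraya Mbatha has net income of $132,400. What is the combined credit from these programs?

$8,298

Health Coverage Credit: $132,400 is $16,000 into a $20,000 phase-out range, leaving 4,000/20,000 of the credit: $9,410 × 4,000/20,000 = $1,882.
Property Tax Rebate: 8% of the $16,800 excess over $115,600 is $1,344; credit = $3,200 − $1,344 = $1,856.
Small Business Credit: $132,400 is at or below the $300,000 threshold, so the full $4,560 applies.
Total: $1,882 + $1,856 + $4,560 = $8,298.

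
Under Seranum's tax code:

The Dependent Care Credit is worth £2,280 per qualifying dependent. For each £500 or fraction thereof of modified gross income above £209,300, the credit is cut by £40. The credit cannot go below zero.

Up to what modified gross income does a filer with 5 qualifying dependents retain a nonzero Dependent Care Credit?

£351,300

Full credit = 5 × £2,280 = £11,400.
After 284 increments the reduction is 284 × £40 = £11,360, leaving £40; one more increment wipes it out. Increment 284 ends at excess 284 × £500 = £142,000, so the highest qualifying income is £209,300 + £142,000 = £351,300.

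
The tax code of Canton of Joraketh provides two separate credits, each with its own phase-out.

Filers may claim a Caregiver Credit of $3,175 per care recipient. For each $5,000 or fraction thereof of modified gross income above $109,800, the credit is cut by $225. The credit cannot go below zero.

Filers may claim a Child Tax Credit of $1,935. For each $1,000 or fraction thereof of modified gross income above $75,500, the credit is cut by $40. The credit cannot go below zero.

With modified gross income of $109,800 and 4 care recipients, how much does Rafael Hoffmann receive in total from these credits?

$13,235

Caregiver Credit: base = 4 × $3,175 = $12,700. $109,800 is at or below the $109,800 threshold, so the full $12,700 applies.
Child Tax Credit: income exceeds $75,500 by $34,300, which is 35 full-or-partial $1,000 increments; reduction = 35 × $40 = $1,400, leaving $535.
Total: $12,700 + $535 = $13,235.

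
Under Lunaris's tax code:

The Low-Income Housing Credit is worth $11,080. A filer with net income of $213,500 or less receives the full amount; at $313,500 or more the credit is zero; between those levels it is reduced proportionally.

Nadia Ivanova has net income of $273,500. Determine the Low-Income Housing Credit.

$4,432

Low-Income Housing Credit: $273,500 is $60,000 into a $100,000 phase-out range, leaving 40,000/100,000 of the credit: $11,080 × 40,000/100,000 = $4,432.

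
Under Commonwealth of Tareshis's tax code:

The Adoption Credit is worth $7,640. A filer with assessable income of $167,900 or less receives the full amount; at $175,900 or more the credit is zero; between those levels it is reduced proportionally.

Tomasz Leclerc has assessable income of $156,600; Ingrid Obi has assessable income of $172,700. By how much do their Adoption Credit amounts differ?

$4,584

Tomasz ($156,600): Adoption Credit: $156,600 is at or below the $167,900 threshold, so the full $7,640 applies.
Ingrid ($172,700): Adoption Credit: $172,700 is $4,800 into a $8,000 phase-out range, leaving 3,200/8,000 of the credit: $7,640 × 3,200/8,000 = $3,056.
Difference: |$7,640 − $3,056| = $4,584.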